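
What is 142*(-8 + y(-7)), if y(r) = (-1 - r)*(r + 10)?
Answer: 1420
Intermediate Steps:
y(r) = (-1 - r)*(10 + r)
142*(-8 + y(-7)) = 142*(-8 + (-10 - 1*(-7)**2 - 11*(-7))) = 142*(-8 + (-10 - 1*49 + 77)) = 142*(-8 + (-10 - 49 + 77)) = 142*(-8 + 18) = 142*10 = 1420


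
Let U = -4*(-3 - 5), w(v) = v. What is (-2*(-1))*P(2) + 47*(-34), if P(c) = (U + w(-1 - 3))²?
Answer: -30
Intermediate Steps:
U = 32 (U = -4*(-8) = 32)
P(c) = 784 (P(c) = (32 + (-1 - 3))² = (32 - 4)² = 28² = 784)
(-2*(-1))*P(2) + 47*(-34) = -2*(-1)*784 + 47*(-34) = 2*784 - 1598 = 1568 - 1598 = -30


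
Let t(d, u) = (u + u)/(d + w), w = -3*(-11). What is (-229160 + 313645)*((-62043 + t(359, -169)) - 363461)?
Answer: -7045960544205/196 ≈ -3.5949e+10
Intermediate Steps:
w = 33
t(d, u) = 2*u/(33 + d) (t(d, u) = (u + u)/(d + 33) = (2*u)/(33 + d) = 2*u/(33 + d))
(-229160 + 313645)*((-62043 + t(359, -169)) - 363461) = (-229160 + 313645)*((-62043 + 2*(-169)/(33 + 359)) - 363461) = 84485*((-62043 + 2*(-169)/392) - 363461) = 84485*((-62043 + 2*(-169)*(1/392)) - 363461) = 84485*((-62043 - 169/196) - 363461) = 84485*(-12160597/196 - 363461) = 84485*(-83398953/196) = -7045960544205/196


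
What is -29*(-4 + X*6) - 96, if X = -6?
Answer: 1064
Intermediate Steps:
-29*(-4 + X*6) - 96 = -29*(-4 - 6*6) - 96 = -29*(-4 - 36) - 96 = -29*(-40) - 96 = 1160 - 96 = 1064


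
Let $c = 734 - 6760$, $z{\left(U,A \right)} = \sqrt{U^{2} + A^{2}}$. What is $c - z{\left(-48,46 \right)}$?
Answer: $-6026 - 2 \sqrt{1105} \approx -6092.5$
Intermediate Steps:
$z{\left(U,A \right)} = \sqrt{A^{2} + U^{2}}$
$c = -6026$ ($c = 734 - 6760 = -6026$)
$c - z{\left(-48,46 \right)} = -6026 - \sqrt{46^{2} + \left(-48\right)^{2}} = -6026 - \sqrt{2116 + 2304} = -6026 - \sqrt{4420} = -6026 - 2 \sqrt{1105}$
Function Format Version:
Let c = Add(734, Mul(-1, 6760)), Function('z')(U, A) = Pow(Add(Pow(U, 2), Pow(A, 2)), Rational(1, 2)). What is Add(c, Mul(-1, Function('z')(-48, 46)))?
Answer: Add(-6026, Mul(-2, Pow(1105, Rational(1, 2)))) ≈ -6092.5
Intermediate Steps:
Function('z')(U, A) = Pow(Add(Pow(A, 2), Pow(U, 2)), Rational(1, 2))
c = -6026 (c = Add(734, -6760) = -6026)
Add(c, Mul(-1, Function('z')(-48, 46))) = Add(-6026, Mul(-1, Pow(Add(Pow(46, 2), Pow(-48, 2)), Rational(1, 2)))) = Add(-6026, Mul(-1, Pow(Add(2116, 2304), Rational(1, 2)))) = Add(-6026, Mul(-1, Pow(4420, Rational(1, 2)))) = Add(-6026, Mul(-1, Mul(2, Pow(1105, Rational(1, 2))))) = Add(-6026, Mul(-2, Pow(1105, Rational(1, 2))))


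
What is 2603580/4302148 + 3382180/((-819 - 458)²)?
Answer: 4699093083115/1753909376473 ≈ 2.6792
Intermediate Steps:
2603580/4302148 + 3382180/((-819 - 458)²) = 2603580*(1/4302148) + 3382180/((-1277)²) = 650895/1075537 + 3382180/1630729 = 4699093083115/1753909376473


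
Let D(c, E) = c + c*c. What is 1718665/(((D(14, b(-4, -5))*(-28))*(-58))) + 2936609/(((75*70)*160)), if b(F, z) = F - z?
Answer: 485154709/56840000 ≈ 8.5354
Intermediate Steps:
D(c, E) = c + c²
1718665/(((D(14, b(-4, -5))*(-28))*(-58))) + 2936609/(((75*70)*160)) = 1718665/((((14*(1 + 14))*(-28))*(-58))) + 2936609/(((75*70)*160)) = 1718665/((((14*15)*(-28))*(-58))) + 2936609/((5250*160)) = 1718665/(((210*(-28))*(-58))) + 2936609/840000 = 1718665/((-5880*(-58))) + 2936609*(1/840000) = 1718665/341040 + 2936609/840000 = 1718665*(1/341040) + 2936609/840000 = 343733/68208 + 2936609/840000 = 485154709/56840000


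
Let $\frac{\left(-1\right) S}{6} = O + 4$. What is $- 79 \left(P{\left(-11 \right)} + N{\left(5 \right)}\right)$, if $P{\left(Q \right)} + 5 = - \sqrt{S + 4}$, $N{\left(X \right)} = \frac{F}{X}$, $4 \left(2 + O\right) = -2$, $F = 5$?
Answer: $316 + 79 i \sqrt{5} \approx 316.0 + 176.65 i$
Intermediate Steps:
$O = - \frac{5}{2}$ ($O = -2 + \frac{1}{4} \left(-2\right) = -2 - \frac{1}{2} = - \frac{5}{2} \approx -2.5$)
$N{\left(X \right)} = \frac{5}{X}$
$S = -9$ ($S = - 6 \left(- \frac{5}{2} + 4\right) = \left(-6\right) \frac{3}{2} = -9$)
$P{\left(Q \right)} = -5 - i \sqrt{5}$ ($P{\left(Q \right)} = -5 - \sqrt{-9 + 4} = -5 - \sqrt{-5} = -5 - i \sqrt{5}$)
$- 79 \left(P{\left(-11 \right)} + N{\left(5 \right)}\right) = - 79 \left(\left(-5 - i \sqrt{5}\right) + \frac{5}{5}\right) = - 79 \left(\left(-5 - i \sqrt{5}\right) + 5 \cdot \frac{1}{5}\right) = - 79 \left(\left(-5 - i \sqrt{5}\right) + 1\right) = - 79 \left(-4 - i \sqrt{5}\right) = 316 + 79 i \sqrt{5}$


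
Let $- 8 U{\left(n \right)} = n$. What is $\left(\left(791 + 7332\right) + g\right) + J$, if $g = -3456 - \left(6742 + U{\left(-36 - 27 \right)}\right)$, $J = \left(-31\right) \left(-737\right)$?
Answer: $\frac{166113}{8} \approx 20764.0$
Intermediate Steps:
$J = 22847$
$U{\left(n \right)} = - \frac{n}{8}$
$g = - \frac{81647}{8}$ ($g = -3456 - \left(6742 - \frac{-36 - 27}{8}\right) = -3456 - \left(6742 - - \frac{63}{8}\right) = -3456 - \left(6742 + \frac{63}{8}\right) = -3456 - \frac{53999}{8} = - \frac{81647}{8} \approx -10206.0$)
$\left(\left(791 + 7332\right) + g\right) + J = \left(\left(791 + 7332\right) - \frac{81647}{8}\right) + 22847 = \left(8123 - \frac{81647}{8}\right) + 22847 = - \frac{16663}{8} + 22847 = \frac{166113}{8}$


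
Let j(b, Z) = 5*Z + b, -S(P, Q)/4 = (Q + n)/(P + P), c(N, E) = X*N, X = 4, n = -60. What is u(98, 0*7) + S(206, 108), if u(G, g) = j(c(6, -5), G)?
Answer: 52894/103 ≈ 513.53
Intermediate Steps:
c(N, E) = 4*N
S(P, Q) = -2*(-60 + Q)/P (S(P, Q) = -4*(Q - 60)/(P + P) = -4*(-60 + Q)/(2*P) = -4*(-60 + Q)*1/(2*P) = -2*(-60 + Q)/P)
j(b, Z) = b + 5*Z
u(G, g) = 24 + 5*G (u(G, g) = 4*6 + 5*G = 24 + 5*G)
u(98, 0*7) + S(206, 108) = (24 + 5*98) + 2*(60 - 1*108)/206 = (24 + 490) + 2*(1/206)*(60 - 108) = 514 + 2*(1/206)*(-48) = 514 - 48/103 = 52894/103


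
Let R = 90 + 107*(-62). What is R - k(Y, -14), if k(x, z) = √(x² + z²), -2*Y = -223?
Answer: -6544 - √50513/2 ≈ -6656.4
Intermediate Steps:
Y = 223/2 (Y = -½*(-223) = 223/2 ≈ 111.50)
R = -6544 (R = 90 - 6634 = -6544)
R - k(Y, -14) = -6544 - √((223/2)² + (-14)²) = -6544 - √(49729/4 + 196) = -6544 - √(50513/4) = -6544 - √50513/2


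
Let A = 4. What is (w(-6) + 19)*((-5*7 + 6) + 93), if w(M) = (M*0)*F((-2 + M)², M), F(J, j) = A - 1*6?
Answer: 1216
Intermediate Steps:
F(J, j) = -2 (F(J, j) = 4 - 1*6 = 4 - 6 = -2)
w(M) = 0 (w(M) = (M*0)*(-2) = 0*(-2) = 0)
(w(-6) + 19)*((-5*7 + 6) + 93) = (0 + 19)*((-5*7 + 6) + 93) = 19*((-35 + 6) + 93) = 19*(-29 + 93) = 19*64 = 1216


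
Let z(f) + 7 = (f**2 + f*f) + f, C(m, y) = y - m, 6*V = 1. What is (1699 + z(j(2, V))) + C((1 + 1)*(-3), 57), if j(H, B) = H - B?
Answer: 15872/9 ≈ 1763.6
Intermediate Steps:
V = 1/6 (V = (1/6)*1 = 1/6 ≈ 0.16667)
z(f) = -7 + f + 2*f**2 (z(f) = -7 + ((f**2 + f*f) + f) = -7 + ((f**2 + f**2) + f) = -7 + (2*f**2 + f) = -7 + (f + 2*f**2) = -7 + f + 2*f**2)
(1699 + z(j(2, V))) + C((1 + 1)*(-3), 57) = (1699 + (-7 + (2 - 1*1/6) + 2*(2 - 1*1/6)**2)) + (57 - (1 + 1)*(-3)) = (1699 + (-7 + (2 - 1/6) + 2*(2 - 1/6)**2)) + (57 - 2*(-3)) = (1699 + (-7 + 11/6 + 2*(11/6)**2)) + (57 - 1*(-6)) = (1699 + (-7 + 11/6 + 2*(121/36))) + (57 + 6) = (1699 + (-7 + 11/6 + 121/18)) + 63 = (1699 + 14/9) + 63 = 15305/9 + 63 = 15872/9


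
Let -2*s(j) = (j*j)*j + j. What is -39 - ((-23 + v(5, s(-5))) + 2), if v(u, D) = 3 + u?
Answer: -26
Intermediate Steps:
s(j) = -j/2 - j³/2 (s(j) = -((j*j)*j + j)/2 = -(j²*j + j)/2 = -(j³ + j)/2 = -(j + j³)/2 = -j/2 - j³/2)
-39 - ((-23 + v(5, s(-5))) + 2) = -39 - ((-23 + (3 + 5)) + 2) = -39 - ((-23 + 8) + 2) = -39 - (-15 + 2) = -39 - 1*(-13) = -39 + 13 = -26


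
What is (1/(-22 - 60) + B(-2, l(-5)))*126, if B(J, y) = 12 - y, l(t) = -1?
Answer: 67095/41 ≈ 1636.5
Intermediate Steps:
(1/(-22 - 60) + B(-2, l(-5)))*126 = (1/(-22 - 60) + (12 - 1*(-1)))*126 = (1/(-82) + (12 + 1))*126 = (-1/82 + 13)*126 = (1065/82)*126 = 67095/41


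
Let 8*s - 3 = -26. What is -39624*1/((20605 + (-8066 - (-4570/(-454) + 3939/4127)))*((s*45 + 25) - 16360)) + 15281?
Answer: 7874212338182812771/515294302676115 ≈ 15281.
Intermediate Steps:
s = -23/8 (s = 3/8 + (1/8)*(-26) = 3/8 - 13/4 = -23/8 ≈ -2.8750)
-39624*1/((20605 + (-8066 - (-4570/(-454) + 3939/4127)))*((s*45 + 25) - 16360)) + 15281 = -39624*1/((20605 + (-8066 - (-4570/(-454) + 3939/4127)))*((-23/8*45 + 25) - 16360)) + 15281 = -39624*1/((20605 + (-8066 - (-4570*(-1/454) + 3939*(1/4127))))*((-1035/8 + 25) - 16360)) + 15281 = -39624*1/((20605 + (-8066 - (2285/227 + 3939/4127)))*(-835/8 - 16360)) + 15281 = -39624*(-8/(131715*(20605 + (-8066 - 1*10324348/936829)))) + 15281 = -39624*(-8/(131715*(20605 + (-8066 - 10324348/936829)))) + 15281 = -39624*(-8/(131715*(20605 - 7566787062/936829))) + 15281 = -39624/((11736574483/936829)*(-131715/8)) + 15281 = -39624/(-1545882908028345/7494632) + 15281 = -39624*(-7494632/1545882908028345) + 15281 = 98989099456/515294302676115 + 15281 = 7874212338182812771/515294302676115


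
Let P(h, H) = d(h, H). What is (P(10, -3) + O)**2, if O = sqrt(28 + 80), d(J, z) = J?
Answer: 208 + 120*sqrt(3) ≈ 415.85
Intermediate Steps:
O = 6*sqrt(3) (O = sqrt(108) = 6*sqrt(3) ≈ 10.392)
P(h, H) = h
(P(10, -3) + O)**2 = (10 + 6*sqrt(3))**2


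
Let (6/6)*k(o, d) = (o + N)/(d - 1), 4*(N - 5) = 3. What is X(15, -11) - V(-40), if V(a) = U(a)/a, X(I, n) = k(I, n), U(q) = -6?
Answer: -451/240 ≈ -1.8792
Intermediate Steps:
N = 23/4 (N = 5 + (¼)*3 = 5 + ¾ = 23/4 ≈ 5.7500)
k(o, d) = (23/4 + o)/(-1 + d) (k(o, d) = (o + 23/4)/(d - 1) = (23/4 + o)/(-1 + d))
X(I, n) = (23/4 + I)/(-1 + n)
V(a) = -6/a
X(15, -11) - V(-40) = (23/4 + 15)/(-1 - 11) - (-6)/(-40) = (83/4)/(-12) - (-6)*(-1)/40 = -1/12*83/4 - 1*3/20 = -83/48 - 3/20 = -451/240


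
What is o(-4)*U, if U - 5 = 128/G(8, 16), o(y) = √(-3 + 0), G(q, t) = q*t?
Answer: 6*I*√3 ≈ 10.392*I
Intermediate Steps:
o(y) = I*√3 (o(y) = √(-3) = I*√3)
U = 6 (U = 5 + 128/((8*16)) = 5 + 128/128 = 5 + 128*(1/128) = 5 + 1 = 6)
o(-4)*U = (I*√3)*6 = 6*I*√3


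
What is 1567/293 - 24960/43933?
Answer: 61529731/12872369 ≈ 4.7800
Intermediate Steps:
1567/293 - 24960/43933 = 61529731/12872369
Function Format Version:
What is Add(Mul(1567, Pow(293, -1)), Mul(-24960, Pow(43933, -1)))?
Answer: Rational(61529731, 12872369) ≈ 4.7800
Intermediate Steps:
Add(Mul(1567, Pow(293, -1)), Mul(-24960, Pow(43933, -1))) = Add(Mul(1567, Rational(1, 293)), Mul(-24960, Rational(1, 43933))) = Add(Rational(1567, 293), Rational(-24960, 43933)) = Rational(61529731, 12872369)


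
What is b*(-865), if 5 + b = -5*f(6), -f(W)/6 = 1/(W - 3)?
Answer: -4325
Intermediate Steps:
f(W) = -6/(-3 + W) (f(W) = -6/(W - 3) = -6/(-3 + W))
b = 5 (b = -5 - (-30)/(-3 + 6) = -5 - (-30)/3 = -5 - 5*(-2) = -5 + 10 = 5)
b*(-865) = 5*(-865) = -4325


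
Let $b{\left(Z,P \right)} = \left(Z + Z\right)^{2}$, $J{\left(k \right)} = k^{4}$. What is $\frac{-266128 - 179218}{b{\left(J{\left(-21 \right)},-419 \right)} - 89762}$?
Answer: $- \frac{222673}{75645673841} \approx -2.9436 \cdot 10^{-6}$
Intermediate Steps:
$b{\left(Z,P \right)} = 4 Z^{2}$ ($b{\left(Z,P \right)} = \left(2 Z\right)^{2} = 4 Z^{2}$)
$\frac{-266128 - 179218}{b{\left(J{\left(-21 \right)},-419 \right)} - 89762} = \frac{-266128 - 179218}{4 \left(\left(-21\right)^{4}\right)^{2} - 89762} = - \frac{445346}{4 \cdot 194481^{2} - 89762} = - \frac{445346}{4 \cdot 37822859361 - 89762} = - \frac{445346}{151291437444 - 89762} = - \frac{445346}{151291347682} = \left(-445346\right) \frac{1}{151291347682} = - \frac{222673}{75645673841}$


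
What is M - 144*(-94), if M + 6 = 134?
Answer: 13664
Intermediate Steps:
M = 128 (M = -6 + 134 = 128)
M - 144*(-94) = 128 - 144*(-94) = 128 + 13536 = 13664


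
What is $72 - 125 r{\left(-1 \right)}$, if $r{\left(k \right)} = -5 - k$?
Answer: $572$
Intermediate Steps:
$72 - 125 r{\left(-1 \right)} = 72 - 125 \left(-5 - -1\right) = 72 - 125 \left(-5 + 1\right) = 72 - -500 = 72 + 500 = 572$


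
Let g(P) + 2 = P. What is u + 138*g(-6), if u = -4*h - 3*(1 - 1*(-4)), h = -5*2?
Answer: -1079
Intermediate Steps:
g(P) = -2 + P
h = -10
u = 25 (u = -4*(-10) - 3*(1 - 1*(-4)) = 40 - 3*(1 + 4) = 40 - 3*5 = 40 - 15 = 25)
u + 138*g(-6) = 25 + 138*(-2 - 6) = 25 + 138*(-8) = 25 - 1104 = -1079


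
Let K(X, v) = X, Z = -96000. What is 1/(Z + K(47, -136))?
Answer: -1/95953 ≈ -1.0422e-5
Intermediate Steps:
1/(Z + K(47, -136)) = 1/(-96000 + 47) = 1/(-95953) = -1/95953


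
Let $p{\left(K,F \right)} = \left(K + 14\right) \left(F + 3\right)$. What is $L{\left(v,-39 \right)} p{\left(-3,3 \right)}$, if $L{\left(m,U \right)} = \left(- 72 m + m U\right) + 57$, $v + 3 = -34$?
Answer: $274824$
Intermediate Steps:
$v = -37$ ($v = -3 - 34 = -37$)
$L{\left(m,U \right)} = 57 - 72 m + U m$ ($L{\left(m,U \right)} = \left(- 72 m + U m\right) + 57 = 57 - 72 m + U m$)
$p{\left(K,F \right)} = \left(3 + F\right) \left(14 + K\right)$ ($p{\left(K,F \right)} = \left(14 + K\right) \left(3 + F\right) = \left(3 + F\right) \left(14 + K\right)$)
$L{\left(v,-39 \right)} p{\left(-3,3 \right)} = \left(57 - -2664 - -1443\right) \left(42 + 3 \left(-3\right) + 14 \cdot 3 + 3 \left(-3\right)\right) = \left(57 + 2664 + 1443\right) \left(42 - 9 + 42 - 9\right) = 4164 \cdot 66 = 274824$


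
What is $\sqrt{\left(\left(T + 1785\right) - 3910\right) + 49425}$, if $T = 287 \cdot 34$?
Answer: $\sqrt{57058} \approx 238.87$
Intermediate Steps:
$T = 9758$
$\sqrt{\left(\left(T + 1785\right) - 3910\right) + 49425} = \sqrt{\left(\left(9758 + 1785\right) - 3910\right) + 49425} = \sqrt{\left(11543 - 3910\right) + 49425} = \sqrt{7633 + 49425} = \sqrt{57058}$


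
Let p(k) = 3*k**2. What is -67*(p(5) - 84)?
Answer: 603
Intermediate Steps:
-67*(p(5) - 84) = -67*(3*5**2 - 84) = -67*(3*25 - 84) = -67*(75 - 84) = -67*(-9) = 603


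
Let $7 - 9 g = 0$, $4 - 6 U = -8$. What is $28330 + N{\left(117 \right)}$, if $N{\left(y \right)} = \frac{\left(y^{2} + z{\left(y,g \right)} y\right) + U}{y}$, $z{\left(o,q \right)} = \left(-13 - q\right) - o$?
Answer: $\frac{3313000}{117} \approx 28316.0$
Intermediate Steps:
$U = 2$ ($U = \frac{2}{3} - - \frac{4}{3} = \frac{2}{3} + \frac{4}{3} = 2$)
$g = \frac{7}{9}$ ($g = \frac{7}{9} - 0 = \frac{7}{9} + 0 = \frac{7}{9} \approx 0.77778$)
$z{\left(o,q \right)} = -13 - o - q$
$N{\left(y \right)} = \frac{2 + y^{2} + y \left(- \frac{124}{9} - y\right)}{y}$ ($N{\left(y \right)} = \frac{\left(y^{2} + \left(-13 - y - \frac{7}{9}\right) y\right) + 2}{y} = \frac{\left(y^{2} + \left(- \frac{124}{9} - y\right) y\right) + 2}{y} = \frac{\left(y^{2} + y \left(- \frac{124}{9} - y\right)\right) + 2}{y} = \frac{2 + y^{2} + y \left(- \frac{124}{9} - y\right)}{y}$)
$28330 + N{\left(117 \right)} = 28330 - \left(\frac{124}{9} - \frac{2}{117}\right) = 28330 + \left(- \frac{124}{9} + 2 \cdot \frac{1}{117}\right) = 28330 + \left(- \frac{124}{9} + \frac{2}{117}\right) = 28330 - \frac{1610}{117} = \frac{3313000}{117}$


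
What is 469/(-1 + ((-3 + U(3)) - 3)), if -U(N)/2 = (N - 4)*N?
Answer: -469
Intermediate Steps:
U(N) = -2*N*(-4 + N) (U(N) = -2*(N - 4)*N = -2*(-4 + N)*N = -2*N*(-4 + N))
469/(-1 + ((-3 + U(3)) - 3)) = 469/(-1 + ((-3 + 2*3*(4 - 1*3)) - 3)) = 469/(-1 + ((-3 + 2*3*(4 - 3)) - 3)) = 469/(-1 + ((-3 + 2*3*1) - 3)) = 469/(-1 + ((-3 + 6) - 3)) = 469/(-1 + (3 - 3)) = 469/(-1 + 0) = 469/(-1) = 469*(-1) = -469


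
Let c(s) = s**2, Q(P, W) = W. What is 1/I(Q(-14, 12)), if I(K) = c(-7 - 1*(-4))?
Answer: 1/9 ≈ 0.11111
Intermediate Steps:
I(K) = 9 (I(K) = (-7 - 1*(-4))**2 = (-7 + 4)**2 = (-3)**2 = 9)
1/I(Q(-14, 12)) = 1/9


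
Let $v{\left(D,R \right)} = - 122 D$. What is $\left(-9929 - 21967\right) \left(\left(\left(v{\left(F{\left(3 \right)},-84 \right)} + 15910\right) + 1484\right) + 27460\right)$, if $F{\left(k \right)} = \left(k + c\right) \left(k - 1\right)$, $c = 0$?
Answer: $-1407315312$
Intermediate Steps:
$F{\left(k \right)} = k \left(-1 + k\right)$ ($F{\left(k \right)} = \left(k + 0\right) \left(k - 1\right) = k \left(-1 + k\right)$)
$\left(-9929 - 21967\right) \left(\left(\left(v{\left(F{\left(3 \right)},-84 \right)} + 15910\right) + 1484\right) + 27460\right) = \left(-9929 - 21967\right) \left(\left(\left(- 122 \cdot 3 \left(-1 + 3\right) + 15910\right) + 1484\right) + 27460\right) = - 31896 \left(\left(\left(- 122 \cdot 3 \cdot 2 + 15910\right) + 1484\right) + 27460\right) = - 31896 \left(\left(\left(\left(-122\right) 6 + 15910\right) + 1484\right) + 27460\right) = - 31896 \left(\left(\left(-732 + 15910\right) + 1484\right) + 27460\right) = - 31896 \left(\left(15178 + 1484\right) + 27460\right) = - 31896 \left(16662 + 27460\right) = \left(-31896\right) 44122 = -1407315312$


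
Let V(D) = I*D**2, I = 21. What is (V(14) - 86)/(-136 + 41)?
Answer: -806/19 ≈ -42.421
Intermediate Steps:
V(D) = 21*D**2
(V(14) - 86)/(-136 + 41) = (21*14**2 - 86)/(-136 + 41) = (21*196 - 86)/(-95) = (4116 - 86)*(-1/95) = 4030*(-1/95) = -806/19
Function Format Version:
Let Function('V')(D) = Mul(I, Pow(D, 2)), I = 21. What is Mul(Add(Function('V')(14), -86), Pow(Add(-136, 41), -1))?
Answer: Rational(-806, 19) ≈ -42.421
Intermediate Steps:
Function('V')(D) = Mul(21, Pow(D, 2))
Mul(Add(Function('V')(14), -86), Pow(Add(-136, 41), -1)) = Mul(Add(Mul(21, Pow(14, 2)), -86), Pow(Add(-136, 41), -1)) = Mul(Add(Mul(21, 196), -86), Pow(-95, -1)) = Mul(Add(4116, -86), Rational(-1, 95)) = Mul(4030, Rational(-1, 95)) = Rational(-806, 19)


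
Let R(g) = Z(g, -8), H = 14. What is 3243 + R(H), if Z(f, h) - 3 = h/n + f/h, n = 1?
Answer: 12945/4 ≈ 3236.3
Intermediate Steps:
Z(f, h) = 3 + h + f/h (Z(f, h) = 3 + (h/1 + f/h) = 3 + (h*1 + f/h) = 3 + (h + f/h) = 3 + h + f/h)
R(g) = -5 - g/8 (R(g) = 3 - 8 + g/(-8) = 3 - 8 + g*(-⅛) = 3 - 8 - g/8 = -5 - g/8)
3243 + R(H) = 3243 + (-5 - ⅛*14) = 3243 + (-5 - 7/4) = 3243 - 27/4 = 12945/4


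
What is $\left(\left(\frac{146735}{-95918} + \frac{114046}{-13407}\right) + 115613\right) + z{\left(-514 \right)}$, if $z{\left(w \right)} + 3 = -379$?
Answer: $\frac{148171005326233}{1285972626} \approx 1.1522 \cdot 10^{5}$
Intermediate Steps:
$z{\left(w \right)} = -382$ ($z{\left(w \right)} = -3 - 379 = -382$)
$\left(\left(\frac{146735}{-95918} + \frac{114046}{-13407}\right) + 115613\right) + z{\left(-514 \right)} = \left(\left(\frac{146735}{-95918} + \frac{114046}{-13407}\right) + 115613\right) - 382 = \left(\left(146735 \left(- \frac{1}{95918}\right) + 114046 \left(- \frac{1}{13407}\right)\right) + 115613\right) - 382 = \left(\left(- \frac{146735}{95918} - \frac{114046}{13407}\right) + 115613\right) - 382 = \left(- \frac{12906340373}{1285972626} + 115613\right) - 382 = \frac{148662246869365}{1285972626} - 382 = \frac{148171005326233}{1285972626}$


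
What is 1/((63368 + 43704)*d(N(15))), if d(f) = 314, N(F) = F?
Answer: 1/33620608 ≈ 2.9744e-8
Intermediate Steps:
1/((63368 + 43704)*d(N(15))) = 1/((63368 + 43704)*314) = (1/314)/107072 = (1/107072)*(1/314) = 1/33620608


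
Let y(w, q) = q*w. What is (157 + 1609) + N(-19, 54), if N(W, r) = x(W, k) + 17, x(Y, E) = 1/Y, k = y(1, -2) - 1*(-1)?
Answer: 33876/19 ≈ 1782.9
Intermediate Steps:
k = -1 (k = -2*1 - 1*(-1) = -2 + 1 = -1)
N(W, r) = 17 + 1/W (N(W, r) = 1/W + 17 = 17 + 1/W)
(157 + 1609) + N(-19, 54) = (157 + 1609) + (17 + 1/(-19)) = 1766 + (17 - 1/19) = 1766 + 322/19 = 33876/19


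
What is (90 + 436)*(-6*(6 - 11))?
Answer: 15780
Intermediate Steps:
(90 + 436)*(-6*(6 - 11)) = 526*(-6*(-5)) = 526*30 = 15780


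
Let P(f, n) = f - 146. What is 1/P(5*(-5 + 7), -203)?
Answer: -1/136 ≈ -0.0073529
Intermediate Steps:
P(f, n) = -146 + f
1/P(5*(-5 + 7), -203) = 1/(-146 + 5*(-5 + 7)) = 1/(-146 + 5*2) = 1/(-146 + 10) = 1/(-136) = -1/136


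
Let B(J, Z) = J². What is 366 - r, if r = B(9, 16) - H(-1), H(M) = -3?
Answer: 282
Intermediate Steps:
r = 84 (r = 9² - 1*(-3) = 81 + 3 = 84)
366 - r = 366 - 1*84 = 366 - 84 = 282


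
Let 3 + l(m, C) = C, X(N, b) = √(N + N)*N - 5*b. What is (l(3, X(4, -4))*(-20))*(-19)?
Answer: 6460 + 3040*√2 ≈ 10759.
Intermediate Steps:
X(N, b) = -5*b + √2*N^(3/2) (X(N, b) = √(2*N)*N - 5*b = (√2*√N)*N - 5*b = √2*N^(3/2) - 5*b = -5*b + √2*N^(3/2))
l(m, C) = -3 + C
(l(3, X(4, -4))*(-20))*(-19) = ((-3 + (-5*(-4) + √2*4^(3/2)))*(-20))*(-19) = ((-3 + (20 + √2*8))*(-20))*(-19) = ((-3 + (20 + 8*√2))*(-20))*(-19) = ((17 + 8*√2)*(-20))*(-19) = (-340 - 160*√2)*(-19) = 6460 + 3040*√2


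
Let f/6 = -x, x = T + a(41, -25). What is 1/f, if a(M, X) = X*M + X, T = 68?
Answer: 1/5892 ≈ 0.00016972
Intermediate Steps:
a(M, X) = X + M*X (a(M, X) = M*X + X = X + M*X)
x = -982 (x = 68 - 25*(1 + 41) = 68 - 25*42 = 68 - 1050 = -982)
f = 5892 (f = 6*(-1*(-982)) = 6*982 = 5892)
1/f = 1/5892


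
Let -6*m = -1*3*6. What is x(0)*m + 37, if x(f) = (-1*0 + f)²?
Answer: 37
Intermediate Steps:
m = 3 (m = -(-1*3)*6/6 = -(-1)*6/2 = -⅙*(-18) = 3)
x(f) = f² (x(f) = (0 + f)² = f²)
x(0)*m + 37 = 0²*3 + 37 = 0*3 + 37 = 0 + 37 = 37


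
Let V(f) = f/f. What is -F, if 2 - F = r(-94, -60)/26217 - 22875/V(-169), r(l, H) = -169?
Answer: -599766478/26217 ≈ -22877.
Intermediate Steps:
V(f) = 1
F = 599766478/26217 (F = 2 - (-169/26217 - 22875/1) = 2 - (-169*1/26217 - 22875*1) = 2 - (-169/26217 - 22875) = 2 - 1*(-599714044/26217) = 2 + 599714044/26217 = 599766478/26217 ≈ 22877.)
-F = -1*599766478/26217 = -599766478/26217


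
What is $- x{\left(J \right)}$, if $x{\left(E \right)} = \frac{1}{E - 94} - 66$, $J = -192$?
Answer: $\frac{18877}{286} \approx 66.004$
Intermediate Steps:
$x{\left(E \right)} = -66 + \frac{1}{-94 + E}$ ($x{\left(E \right)} = \frac{1}{-94 + E} - 66 = -66 + \frac{1}{-94 + E}$)
$- x{\left(J \right)} = - \frac{6205 - -12672}{-94 - 192} = - \frac{6205 + 12672}{-286} = - \frac{\left(-1\right) 18877}{286} = \left(-1\right) \left(- \frac{18877}{286}\right) = \frac{18877}{286}$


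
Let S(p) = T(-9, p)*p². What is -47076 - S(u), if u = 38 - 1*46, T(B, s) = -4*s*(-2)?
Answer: -42980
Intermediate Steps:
T(B, s) = 8*s
u = -8 (u = 38 - 46 = -8)
S(p) = 8*p³ (S(p) = (8*p)*p² = 8*p³)
-47076 - S(u) = -47076 - 8*(-8)³ = -47076 - 8*(-512) = -47076 - 1*(-4096) = -47076 + 4096 = -42980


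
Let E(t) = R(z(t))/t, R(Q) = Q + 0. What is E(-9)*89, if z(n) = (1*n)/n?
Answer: -89/9 ≈ -9.8889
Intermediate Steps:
z(n) = 1 (z(n) = n/n = 1)
R(Q) = Q
E(t) = 1/t
E(-9)*89 = 89/(-9) = -⅑*89 = -89/9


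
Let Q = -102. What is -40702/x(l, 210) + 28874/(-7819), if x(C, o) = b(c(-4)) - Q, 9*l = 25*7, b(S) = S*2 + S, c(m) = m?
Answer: -160423799/351855 ≈ -455.94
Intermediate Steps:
b(S) = 3*S (b(S) = 2*S + S = 3*S)
l = 175/9 (l = (25*7)/9 = (⅑)*175 = 175/9 ≈ 19.444)
x(C, o) = 90 (x(C, o) = 3*(-4) - 1*(-102) = -12 + 102 = 90)
-40702/x(l, 210) + 28874/(-7819) = -40702/90 + 28874/(-7819) = -40702*1/90 + 28874*(-1/7819) = -20351/45 - 28874/7819 = -160423799/351855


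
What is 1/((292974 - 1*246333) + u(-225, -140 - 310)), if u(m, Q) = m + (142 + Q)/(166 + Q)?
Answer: 71/3295613 ≈ 2.1544e-5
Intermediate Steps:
u(m, Q) = m + (142 + Q)/(166 + Q)
1/((292974 - 1*246333) + u(-225, -140 - 310)) = 1/((292974 - 1*246333) + (142 + (-140 - 310) + 166*(-225) + (-140 - 310)*(-225))/(166 + (-140 - 310))) = 1/((292974 - 246333) + (142 - 450 - 37350 - 450*(-225))/(166 - 450)) = 1/(46641 + (142 - 450 - 37350 + 101250)/(-284)) = 1/(46641 - 1/284*63592) = 1/(46641 - 15898/71) = 1/(3295613/71) = 71/3295613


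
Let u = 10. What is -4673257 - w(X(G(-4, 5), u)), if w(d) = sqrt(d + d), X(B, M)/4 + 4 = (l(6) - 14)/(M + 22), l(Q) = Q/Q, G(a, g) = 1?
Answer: -4673257 - I*sqrt(141)/2 ≈ -4.6733e+6 - 5.9372*I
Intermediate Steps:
l(Q) = 1
X(B, M) = -16 - 52/(22 + M) (X(B, M) = -16 + 4*((1 - 14)/(M + 22)) = -16 + 4*(-13/(22 + M)) = -16 - 52/(22 + M))
w(d) = sqrt(2)*sqrt(d) (w(d) = sqrt(2*d) = sqrt(2)*sqrt(d))
-4673257 - w(X(G(-4, 5), u)) = -4673257 - sqrt(2)*sqrt(4*(-101 - 4*10)/(22 + 10)) = -4673257 - sqrt(2)*sqrt(4*(-101 - 40)/32) = -4673257 - sqrt(2)*sqrt(4*(1/32)*(-141)) = -4673257 - sqrt(2)*sqrt(-141/8) = -4673257 - sqrt(2)*I*sqrt(282)/4 = -4673257 - I*sqrt(141)/2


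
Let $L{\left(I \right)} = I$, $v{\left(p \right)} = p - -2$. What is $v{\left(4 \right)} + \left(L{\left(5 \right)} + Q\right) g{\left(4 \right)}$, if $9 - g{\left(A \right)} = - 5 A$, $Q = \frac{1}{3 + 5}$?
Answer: $\frac{1237}{8} \approx 154.63$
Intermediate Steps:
$v{\left(p \right)} = 2 + p$ ($v{\left(p \right)} = p + 2 = 2 + p$)
$Q = \frac{1}{8} \approx 0.125$
$g{\left(A \right)} = 9 + 5 A$ ($g{\left(A \right)} = 9 - - 5 A = 9 + 5 A$)
$v{\left(4 \right)} + \left(L{\left(5 \right)} + Q\right) g{\left(4 \right)} = \left(2 + 4\right) + \left(5 + \frac{1}{8}\right) \left(9 + 5 \cdot 4\right) = 6 + \frac{41 \left(9 + 20\right)}{8} = 6 + \frac{41}{8} \cdot 29 = 6 + \frac{1189}{8} = \frac{1237}{8}$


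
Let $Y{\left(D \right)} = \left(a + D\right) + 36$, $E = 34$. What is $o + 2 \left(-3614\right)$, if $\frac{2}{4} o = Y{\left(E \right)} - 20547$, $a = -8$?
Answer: $-48198$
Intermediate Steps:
$Y{\left(D \right)} = 28 + D$ ($Y{\left(D \right)} = \left(-8 + D\right) + 36 = 28 + D$)
$o = -40970$ ($o = 2 \left(\left(28 + 34\right) - 20547\right) = 2 \left(62 - 20547\right) = 2 \left(-20485\right) = -40970$)
$o + 2 \left(-3614\right) = -40970 + 2 \left(-3614\right) = -40970 - 7228 = -48198$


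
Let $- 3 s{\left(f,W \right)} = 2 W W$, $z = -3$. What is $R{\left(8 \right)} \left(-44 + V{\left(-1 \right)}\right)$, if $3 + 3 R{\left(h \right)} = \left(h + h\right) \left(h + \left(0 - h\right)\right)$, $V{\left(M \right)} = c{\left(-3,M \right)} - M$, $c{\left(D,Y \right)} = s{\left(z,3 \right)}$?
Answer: $49$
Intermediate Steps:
$s{\left(f,W \right)} = - \frac{2 W^{2}}{3}$ ($s{\left(f,W \right)} = - \frac{2 W W}{3} = - \frac{2 W^{2}}{3}$)
$c{\left(D,Y \right)} = -6$ ($c{\left(D,Y \right)} = - \frac{2 \cdot 3^{2}}{3} = \left(- \frac{2}{3}\right) 9 = -6$)
$V{\left(M \right)} = -6 - M$
$R{\left(h \right)} = -1$ ($R{\left(h \right)} = -1 + \frac{\left(h + h\right) \left(h + \left(0 - h\right)\right)}{3} = -1 + \frac{2 h \left(h - h\right)}{3} = -1 + \frac{2 h 0}{3} = -1 + \frac{1}{3} \cdot 0 = -1 + 0 = -1$)
$R{\left(8 \right)} \left(-44 + V{\left(-1 \right)}\right) = - (-44 - 5) = \left(-1\right) \left(-49\right) = 49$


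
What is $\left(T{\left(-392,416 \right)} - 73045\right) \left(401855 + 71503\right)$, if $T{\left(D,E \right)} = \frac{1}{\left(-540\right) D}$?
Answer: $- \frac{1219856630601907}{35280} \approx -3.4576 \cdot 10^{10}$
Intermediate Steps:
$T{\left(D,E \right)} = - \frac{1}{540 D}$
$\left(T{\left(-392,416 \right)} - 73045\right) \left(401855 + 71503\right) = \left(- \frac{1}{540 \left(-392\right)} - 73045\right) \left(401855 + 71503\right) = \left(\left(- \frac{1}{540}\right) \left(- \frac{1}{392}\right) - 73045\right) 473358 = \left(\frac{1}{211680} - 73045\right) 473358 = \left(- \frac{15462165599}{211680}\right) 473358 = - \frac{1219856630601907}{35280}$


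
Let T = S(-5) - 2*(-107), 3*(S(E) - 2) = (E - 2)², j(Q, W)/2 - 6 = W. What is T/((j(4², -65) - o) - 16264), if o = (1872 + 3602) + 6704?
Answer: -41/5040 ≈ -0.0081349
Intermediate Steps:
j(Q, W) = 12 + 2*W
S(E) = 2 + (-2 + E)²/3 (S(E) = 2 + (E - 2)²/3 = 2 + (-2 + E)²/3)
o = 12178 (o = 5474 + 6704 = 12178)
T = 697/3 (T = (2 + (-2 - 5)²/3) - 2*(-107) = (2 + (⅓)*(-7)²) + 214 = (2 + (⅓)*49) + 214 = (2 + 49/3) + 214 = 55/3 + 214 = 697/3 ≈ 232.33)
T/((j(4², -65) - o) - 16264) = 697/(3*(((12 + 2*(-65)) - 1*12178) - 16264)) = 697/(3*(((12 - 130) - 12178) - 16264)) = 697/(3*((-118 - 12178) - 16264)) = 697/(3*(-12296 - 16264)) = (697/3)/(-28560) = (697/3)*(-1/28560) = -41/5040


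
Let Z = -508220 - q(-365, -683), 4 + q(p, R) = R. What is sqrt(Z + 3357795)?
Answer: sqrt(2850262) ≈ 1688.3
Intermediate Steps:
q(p, R) = -4 + R
Z = -507533 (Z = -508220 - (-4 - 683) = -508220 - 1*(-687) = -508220 + 687 = -507533)
sqrt(Z + 3357795) = sqrt(-507533 + 3357795) = sqrt(2850262)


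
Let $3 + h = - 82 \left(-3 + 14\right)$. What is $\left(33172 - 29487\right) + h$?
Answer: $2780$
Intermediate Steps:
$h = -905$ ($h = -3 - 82 \left(-3 + 14\right) = -3 - 902 = -905$)
$\left(33172 - 29487\right) + h = \left(33172 - 29487\right) - 905 = 3685 - 905 = 2780$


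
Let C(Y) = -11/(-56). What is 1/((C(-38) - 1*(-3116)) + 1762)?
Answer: 56/273179 ≈ 0.00020499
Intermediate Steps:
C(Y) = 11/56 (C(Y) = -11*(-1/56) = 11/56)
1/((C(-38) - 1*(-3116)) + 1762) = 1/((11/56 - 1*(-3116)) + 1762) = 1/((11/56 + 3116) + 1762) = 1/(174507/56 + 1762) = 1/(273179/56) = 56/273179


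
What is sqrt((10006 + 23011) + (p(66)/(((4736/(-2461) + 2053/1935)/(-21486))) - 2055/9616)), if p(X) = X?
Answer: sqrt(163692745760974587458720513)/9884591708 ≈ 1294.4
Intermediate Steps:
sqrt((10006 + 23011) + (p(66)/(((4736/(-2461) + 2053/1935)/(-21486))) - 2055/9616)) = sqrt((10006 + 23011) + (66/(((4736/(-2461) + 2053/1935)/(-21486))) - 2055/9616)) = sqrt(33017 + (66/(((4736*(-1/2461) + 2053*(1/1935))*(-1/21486))) - 2055*1/9616)) = sqrt(33017 + (66/(((-4736/2461 + 2053/1935)*(-1/21486))) - 2055/9616)) = sqrt(33017 + (66/((-4111727/4762035*(-1/21486))) - 2055/9616)) = sqrt(33017 + (66/(4111727/102317084010) - 2055/9616)) = sqrt(33017 + (66*(102317084010/4111727) - 2055/9616)) = sqrt(33017 + (6752927544660/4111727 - 2055/9616)) = sqrt(33017 + 64936142819851575/39538366832) = sqrt(66241581077543719/39538366832) = sqrt(163692745760974587458720513)/9884591708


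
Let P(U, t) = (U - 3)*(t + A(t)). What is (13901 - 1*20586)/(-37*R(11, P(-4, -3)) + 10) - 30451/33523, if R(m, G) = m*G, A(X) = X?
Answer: -296123629/572706932 ≈ -0.51706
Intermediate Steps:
P(U, t) = 2*t*(-3 + U) (P(U, t) = (U - 3)*(t + t) = (-3 + U)*(2*t) = 2*t*(-3 + U))
R(m, G) = G*m
(13901 - 1*20586)/(-37*R(11, P(-4, -3)) + 10) - 30451/33523 = (13901 - 1*20586)/(-37*2*(-3)*(-3 - 4)*11 + 10) - 30451/33523 = (13901 - 20586)/(-37*2*(-3)*(-7)*11 + 10) - 30451*1/33523 = -6685/(-1554*11 + 10) - 30451/33523 = -6685/(-37*462 + 10) - 30451/33523 = -6685/(-17094 + 10) - 30451/33523 = -6685/(-17084) - 30451/33523 = -6685*(-1/17084) - 30451/33523 = 6685/17084 - 30451/33523 = -296123629/572706932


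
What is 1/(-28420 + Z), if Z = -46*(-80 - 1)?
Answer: -1/24694 ≈ -4.0496e-5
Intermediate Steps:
Z = 3726 (Z = -46*(-81) = 3726)
1/(-28420 + Z) = 1/(-28420 + 3726) = 1/(-24694) = -1/24694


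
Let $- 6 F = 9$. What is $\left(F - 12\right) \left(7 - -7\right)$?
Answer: $-189$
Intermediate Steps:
$F = - \frac{3}{2}$ ($F = \left(- \frac{1}{6}\right) 9 = - \frac{3}{2} \approx -1.5$)
$\left(F - 12\right) \left(7 - -7\right) = \left(- \frac{3}{2} - 12\right) \left(7 - -7\right) = - \frac{27 \left(7 + 7\right)}{2} = \left(- \frac{27}{2}\right) 14 = -189$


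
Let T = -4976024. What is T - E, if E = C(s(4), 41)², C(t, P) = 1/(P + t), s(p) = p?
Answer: -10076448601/2025 ≈ -4.9760e+6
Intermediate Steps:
E = 1/2025 (E = (1/(41 + 4))² = (1/45)² = 1/2025 ≈ 0.00049383)
T - E = -4976024 - 1*1/2025 = -4976024 - 1/2025 = -10076448601/2025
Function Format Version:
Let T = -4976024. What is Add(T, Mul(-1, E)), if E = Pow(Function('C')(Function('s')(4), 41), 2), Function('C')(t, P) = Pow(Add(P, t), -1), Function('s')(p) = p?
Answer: Rational(-10076448601, 2025) ≈ -4.9760e+6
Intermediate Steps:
E = Rational(1, 2025) (E = Pow(Pow(Add(41, 4), -1), 2) = Pow(Pow(45, -1), 2) = Pow(Rational(1, 45), 2) = Rational(1, 2025) ≈ 0.00049383)
Add(T, Mul(-1, E)) = Add(-4976024, Mul(-1, Rational(1, 2025))) = Add(-4976024, Rational(-1, 2025)) = Rational(-10076448601, 2025)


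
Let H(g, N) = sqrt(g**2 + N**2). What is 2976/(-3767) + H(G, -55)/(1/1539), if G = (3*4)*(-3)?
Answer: -2976/3767 + 1539*sqrt(4321) ≈ 1.0116e+5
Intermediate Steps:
G = -36 (G = 12*(-3) = -36)
H(g, N) = sqrt(N**2 + g**2)
2976/(-3767) + H(G, -55)/(1/1539) = 2976/(-3767) + sqrt((-55)**2 + (-36)**2)/(1/1539) = 2976*(-1/3767) + sqrt(3025 + 1296)/(1/1539) = -2976/3767 + sqrt(4321)*1539 = -2976/3767 + 1539*sqrt(4321)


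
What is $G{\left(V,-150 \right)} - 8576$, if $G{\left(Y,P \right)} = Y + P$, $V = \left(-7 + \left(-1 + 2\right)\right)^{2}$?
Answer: $-8690$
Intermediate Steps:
$V = 36$ ($V = \left(-7 + 1\right)^{2} = \left(-6\right)^{2} = 36$)
$G{\left(Y,P \right)} = P + Y$
$G{\left(V,-150 \right)} - 8576 = \left(-150 + 36\right) - 8576 = -114 - 8576 = -8690$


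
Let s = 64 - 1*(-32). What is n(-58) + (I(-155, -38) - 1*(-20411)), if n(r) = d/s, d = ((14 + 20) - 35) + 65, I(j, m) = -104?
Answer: 60923/3 ≈ 20308.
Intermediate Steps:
d = 64 (d = (34 - 35) + 65 = -1 + 65 = 64)
s = 96 (s = 64 + 32 = 96)
n(r) = 2/3 (n(r) = 64/96 = 64*(1/96) = 2/3)
n(-58) + (I(-155, -38) - 1*(-20411)) = 2/3 + (-104 - 1*(-20411)) = 2/3 + (-104 + 20411) = 2/3 + 20307 = 60923/3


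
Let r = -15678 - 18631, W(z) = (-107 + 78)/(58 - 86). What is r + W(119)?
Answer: -960623/28 ≈ -34308.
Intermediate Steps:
W(z) = 29/28 (W(z) = -29/(-28) = -29*(-1/28) = 29/28)
r = -34309
r + W(119) = -34309 + 29/28 = -960623/28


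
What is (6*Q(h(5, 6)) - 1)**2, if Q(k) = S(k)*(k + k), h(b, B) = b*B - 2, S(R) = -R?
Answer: 88529281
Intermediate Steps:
h(b, B) = -2 + B*b (h(b, B) = B*b - 2 = -2 + B*b)
Q(k) = -2*k**2 (Q(k) = (-k)*(k + k) = (-k)*(2*k) = -2*k**2)
(6*Q(h(5, 6)) - 1)**2 = (6*(-2*(-2 + 6*5)**2) - 1)**2 = (6*(-2*(-2 + 30)**2) - 1)**2 = (6*(-2*28**2) - 1)**2 = (6*(-2*784) - 1)**2 = (6*(-1568) - 1)**2 = (-9408 - 1)**2 = (-9409)**2 = 88529281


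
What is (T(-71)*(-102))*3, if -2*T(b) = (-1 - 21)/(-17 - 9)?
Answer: 1683/13 ≈ 129.46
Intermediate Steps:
T(b) = -11/26 (T(b) = -(-1 - 21)/(2*(-17 - 9)) = -(-11)/(-26) = -(-11)*(-1)/26 = -1/2*11/13 = -11/26)
(T(-71)*(-102))*3 = -11/26*(-102)*3 = (561/13)*3 = 1683/13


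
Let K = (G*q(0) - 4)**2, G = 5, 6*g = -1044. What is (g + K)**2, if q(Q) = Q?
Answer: 24964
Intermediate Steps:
g = -174 (g = (1/6)*(-1044) = -174)
K = 16 (K = (5*0 - 4)**2 = (0 - 4)**2 = (-4)**2 = 16)
(g + K)**2 = (-174 + 16)**2 = (-158)**2 = 24964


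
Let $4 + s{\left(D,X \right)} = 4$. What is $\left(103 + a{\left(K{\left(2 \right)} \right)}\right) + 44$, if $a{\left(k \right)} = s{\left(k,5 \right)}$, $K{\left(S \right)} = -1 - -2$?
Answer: $147$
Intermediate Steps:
$K{\left(S \right)} = 1$ ($K{\left(S \right)} = -1 + 2 = 1$)
$s{\left(D,X \right)} = 0$ ($s{\left(D,X \right)} = -4 + 4 = 0$)
$a{\left(k \right)} = 0$
$\left(103 + a{\left(K{\left(2 \right)} \right)}\right) + 44 = \left(103 + 0\right) + 44 = 103 + 44 = 147$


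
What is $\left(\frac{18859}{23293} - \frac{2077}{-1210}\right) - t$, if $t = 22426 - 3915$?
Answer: $- \frac{521652635879}{28184530} \approx -18508.0$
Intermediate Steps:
$t = 18511$
$\left(\frac{18859}{23293} - \frac{2077}{-1210}\right) - t = \left(\frac{18859}{23293} - \frac{2077}{-1210}\right) - 18511 = \left(18859 \cdot \frac{1}{23293} - - \frac{2077}{1210}\right) - 18511 = \left(\frac{18859}{23293} + \frac{2077}{1210}\right) - 18511 = \frac{71198951}{28184530} - 18511 = - \frac{521652635879}{28184530}$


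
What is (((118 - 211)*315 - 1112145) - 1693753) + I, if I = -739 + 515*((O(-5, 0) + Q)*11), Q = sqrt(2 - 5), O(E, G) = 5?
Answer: -2807607 + 5665*I*sqrt(3) ≈ -2.8076e+6 + 9812.1*I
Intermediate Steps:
Q = I*sqrt(3) (Q = sqrt(-3) = I*sqrt(3) ≈ 1.732*I)
I = 27586 + 5665*I*sqrt(3) (I = -739 + 515*((5 + I*sqrt(3))*11) = -739 + 515*(55 + 11*I*sqrt(3)) = -739 + (28325 + 5665*I*sqrt(3)) = 27586 + 5665*I*sqrt(3) ≈ 27586.0 + 9812.1*I)
(((118 - 211)*315 - 1112145) - 1693753) + I = (((118 - 211)*315 - 1112145) - 1693753) + (27586 + 5665*I*sqrt(3)) = ((-93*315 - 1112145) - 1693753) + (27586 + 5665*I*sqrt(3)) = ((-29295 - 1112145) - 1693753) + (27586 + 5665*I*sqrt(3)) = (-1141440 - 1693753) + (27586 + 5665*I*sqrt(3)) = -2835193 + (27586 + 5665*I*sqrt(3)) = -2807607 + 5665*I*sqrt(3)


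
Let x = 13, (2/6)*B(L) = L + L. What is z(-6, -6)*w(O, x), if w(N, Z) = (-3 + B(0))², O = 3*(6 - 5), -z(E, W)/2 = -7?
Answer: 126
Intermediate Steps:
B(L) = 6*L (B(L) = 3*(L + L) = 3*(2*L) = 6*L)
z(E, W) = 14 (z(E, W) = -2*(-7) = 14)
O = 3 (O = 3*1 = 3)
w(N, Z) = 9 (w(N, Z) = (-3 + 6*0)² = (-3 + 0)² = (-3)² = 9)
z(-6, -6)*w(O, x) = 14*9 = 126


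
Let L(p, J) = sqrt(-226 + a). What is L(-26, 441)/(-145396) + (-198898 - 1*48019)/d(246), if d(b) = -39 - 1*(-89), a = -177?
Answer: -246917/50 - I*sqrt(403)/145396 ≈ -4938.3 - 0.00013807*I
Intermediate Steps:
L(p, J) = I*sqrt(403) (L(p, J) = sqrt(-226 - 177) = sqrt(-403) = I*sqrt(403))
d(b) = 50 (d(b) = -39 + 89 = 50)
L(-26, 441)/(-145396) + (-198898 - 1*48019)/d(246) = (I*sqrt(403))/(-145396) + (-198898 - 1*48019)/50 = (I*sqrt(403))*(-1/145396) + (-198898 - 48019)*(1/50) = -I*sqrt(403)/145396 - 246917*1/50 = -I*sqrt(403)/145396 - 246917/50 = -246917/50 - I*sqrt(403)/145396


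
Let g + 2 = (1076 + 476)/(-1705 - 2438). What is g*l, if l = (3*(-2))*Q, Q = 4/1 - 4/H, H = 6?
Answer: 196760/4143 ≈ 47.492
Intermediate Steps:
Q = 10/3 (Q = 4/1 - 4/6 = 4*1 - 4*1/6 = 4 - 2/3 = 10/3 ≈ 3.3333)
g = -9838/4143 (g = -2 + (1076 + 476)/(-1705 - 2438) = -2 + 1552/(-4143) = -2 + 1552*(-1/4143) = -2 - 1552/4143 = -9838/4143 ≈ -2.3746)
l = -20 (l = (3*(-2))*(10/3) = -6*10/3 = -20)
g*l = -9838/4143*(-20) = 196760/4143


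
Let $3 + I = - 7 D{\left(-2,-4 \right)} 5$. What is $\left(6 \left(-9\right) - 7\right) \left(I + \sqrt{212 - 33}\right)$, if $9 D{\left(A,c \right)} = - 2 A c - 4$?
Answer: $- \frac{41053}{9} - 61 \sqrt{179} \approx -5377.6$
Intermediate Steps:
$D{\left(A,c \right)} = - \frac{4}{9} - \frac{2 A c}{9}$ ($D{\left(A,c \right)} = \frac{- 2 A c - 4}{9} = \frac{-4 - 2 A c}{9} = - \frac{4}{9} - \frac{2 A c}{9}$)
$I = \frac{673}{9}$ ($I = -3 + - 7 \left(- \frac{4}{9} - \left(- \frac{4}{9}\right) \left(-4\right)\right) 5 = -3 + - 7 \left(- \frac{4}{9} - \frac{16}{9}\right) 5 = -3 + \left(-7\right) \left(- \frac{20}{9}\right) 5 = -3 + \frac{140}{9} \cdot 5 = -3 + \frac{700}{9} = \frac{673}{9} \approx 74.778$)
$\left(6 \left(-9\right) - 7\right) \left(I + \sqrt{212 - 33}\right) = \left(6 \left(-9\right) - 7\right) \left(\frac{673}{9} + \sqrt{212 - 33}\right) = \left(-54 - 7\right) \left(\frac{673}{9} + \sqrt{179}\right) = - 61 \left(\frac{673}{9} + \sqrt{179}\right) = - \frac{41053}{9} - 61 \sqrt{179}$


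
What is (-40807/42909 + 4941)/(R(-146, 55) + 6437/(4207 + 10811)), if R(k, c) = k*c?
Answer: -1061134645372/1724771637209 ≈ -0.61523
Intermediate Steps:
R(k, c) = c*k
(-40807/42909 + 4941)/(R(-146, 55) + 6437/(4207 + 10811)) = (-40807/42909 + 4941)/(55*(-146) + 6437/(4207 + 10811)) = (-40807*1/42909 + 4941)/(-8030 + 6437/15018) = (-40807/42909 + 4941)/(-8030 + 6437*(1/15018)) = 211972562/(42909*(-8030 + 6437/15018)) = 211972562/(42909*(-120588103/15018)) = (211972562/42909)*(-15018/120588103) = -1061134645372/1724771637209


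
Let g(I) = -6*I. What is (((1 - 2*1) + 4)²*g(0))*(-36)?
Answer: 0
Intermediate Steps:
(((1 - 2*1) + 4)²*g(0))*(-36) = (((1 - 2*1) + 4)²*(-6*0))*(-36) = (((1 - 2) + 4)²*0)*(-36) = ((-1 + 4)²*0)*(-36) = (3²*0)*(-36) = (9*0)*(-36) = 0*(-36) = 0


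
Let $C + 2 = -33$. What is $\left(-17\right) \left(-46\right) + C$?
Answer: $747$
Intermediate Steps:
$C = -35$ ($C = -2 - 33 = -35$)
$\left(-17\right) \left(-46\right) + C = \left(-17\right) \left(-46\right) - 35 = 782 - 35 = 747$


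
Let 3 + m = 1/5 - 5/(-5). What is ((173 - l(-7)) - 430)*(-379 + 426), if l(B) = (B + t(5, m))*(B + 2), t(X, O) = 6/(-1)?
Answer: -15134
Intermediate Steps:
m = -9/5 (m = -3 + (1/5 - 5/(-5)) = -3 + (1*(1/5) - 5*(-1/5)) = -3 + (1/5 + 1) = -3 + 6/5 = -9/5 ≈ -1.8000)
t(X, O) = -6 (t(X, O) = 6*(-1) = -6)
l(B) = (-6 + B)*(2 + B) (l(B) = (B - 6)*(B + 2) = (-6 + B)*(2 + B))
((173 - l(-7)) - 430)*(-379 + 426) = ((173 - (-12 + (-7)**2 - 4*(-7))) - 430)*(-379 + 426) = ((173 - (-12 + 49 + 28)) - 430)*47 = ((173 - 1*65) - 430)*47 = ((173 - 65) - 430)*47 = (108 - 430)*47 = -322*47 = -15134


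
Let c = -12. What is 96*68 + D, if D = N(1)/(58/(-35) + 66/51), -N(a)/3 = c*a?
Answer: 38573/6 ≈ 6428.8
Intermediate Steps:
N(a) = 36*a (N(a) = -(-36)*a = 36*a)
D = -595/6 (D = (36*1)/(58/(-35) + 66/51) = 36/(58*(-1/35) + 66*(1/51)) = 36/(-58/35 + 22/17) = 36/(-216/595) = 36*(-595/216) = -595/6 ≈ -99.167)
96*68 + D = 96*68 - 595/6 = 6528 - 595/6 = 38573/6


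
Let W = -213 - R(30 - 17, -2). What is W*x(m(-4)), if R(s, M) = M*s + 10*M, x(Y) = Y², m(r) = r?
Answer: -2672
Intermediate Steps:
R(s, M) = 10*M + M*s
W = -167 (W = -213 - (-2)*(10 + (30 - 17)) = -213 - (-2)*(10 + 13) = -213 - (-2)*23 = -213 - 1*(-46) = -213 + 46 = -167)
W*x(m(-4)) = -167*(-4)² = -167*16 = -2672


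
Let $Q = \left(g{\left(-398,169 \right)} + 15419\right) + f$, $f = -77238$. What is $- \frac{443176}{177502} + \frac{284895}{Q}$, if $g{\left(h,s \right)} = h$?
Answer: $- \frac{4341250749}{613535663} \approx -7.0758$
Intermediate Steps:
$Q = -62217$ ($Q = \left(-398 + 15419\right) - 77238 = 15021 - 77238 = -62217$)
$- \frac{443176}{177502} + \frac{284895}{Q} = - \frac{443176}{177502} + \frac{284895}{-62217} = \left(-443176\right) \frac{1}{177502} + 284895 \left(- \frac{1}{62217}\right) = - \frac{221588}{88751} - \frac{31655}{6913} = - \frac{4341250749}{613535663}$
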